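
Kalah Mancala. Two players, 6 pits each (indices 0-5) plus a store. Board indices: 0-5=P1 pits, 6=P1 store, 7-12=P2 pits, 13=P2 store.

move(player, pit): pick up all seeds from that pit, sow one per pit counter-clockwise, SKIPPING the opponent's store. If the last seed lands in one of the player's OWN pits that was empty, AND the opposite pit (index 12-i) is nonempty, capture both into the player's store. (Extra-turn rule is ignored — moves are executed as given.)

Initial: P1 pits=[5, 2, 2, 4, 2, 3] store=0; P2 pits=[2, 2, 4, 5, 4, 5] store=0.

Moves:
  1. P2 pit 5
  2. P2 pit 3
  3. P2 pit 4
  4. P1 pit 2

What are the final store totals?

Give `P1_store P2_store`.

Answer: 1 3

Derivation:
Move 1: P2 pit5 -> P1=[6,3,3,5,2,3](0) P2=[2,2,4,5,4,0](1)
Move 2: P2 pit3 -> P1=[7,4,3,5,2,3](0) P2=[2,2,4,0,5,1](2)
Move 3: P2 pit4 -> P1=[8,5,4,5,2,3](0) P2=[2,2,4,0,0,2](3)
Move 4: P1 pit2 -> P1=[8,5,0,6,3,4](1) P2=[2,2,4,0,0,2](3)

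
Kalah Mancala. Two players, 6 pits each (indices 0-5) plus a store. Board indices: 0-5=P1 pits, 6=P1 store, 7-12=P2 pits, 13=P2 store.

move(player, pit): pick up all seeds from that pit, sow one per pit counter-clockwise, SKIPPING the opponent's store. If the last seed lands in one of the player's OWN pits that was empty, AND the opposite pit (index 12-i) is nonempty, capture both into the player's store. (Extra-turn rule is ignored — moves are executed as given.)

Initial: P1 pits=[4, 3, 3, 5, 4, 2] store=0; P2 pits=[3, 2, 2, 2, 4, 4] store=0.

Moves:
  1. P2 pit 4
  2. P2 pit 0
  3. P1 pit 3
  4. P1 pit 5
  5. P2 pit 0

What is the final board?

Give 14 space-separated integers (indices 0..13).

Answer: 5 4 3 0 5 0 2 0 6 4 3 0 5 1

Derivation:
Move 1: P2 pit4 -> P1=[5,4,3,5,4,2](0) P2=[3,2,2,2,0,5](1)
Move 2: P2 pit0 -> P1=[5,4,3,5,4,2](0) P2=[0,3,3,3,0,5](1)
Move 3: P1 pit3 -> P1=[5,4,3,0,5,3](1) P2=[1,4,3,3,0,5](1)
Move 4: P1 pit5 -> P1=[5,4,3,0,5,0](2) P2=[2,5,3,3,0,5](1)
Move 5: P2 pit0 -> P1=[5,4,3,0,5,0](2) P2=[0,6,4,3,0,5](1)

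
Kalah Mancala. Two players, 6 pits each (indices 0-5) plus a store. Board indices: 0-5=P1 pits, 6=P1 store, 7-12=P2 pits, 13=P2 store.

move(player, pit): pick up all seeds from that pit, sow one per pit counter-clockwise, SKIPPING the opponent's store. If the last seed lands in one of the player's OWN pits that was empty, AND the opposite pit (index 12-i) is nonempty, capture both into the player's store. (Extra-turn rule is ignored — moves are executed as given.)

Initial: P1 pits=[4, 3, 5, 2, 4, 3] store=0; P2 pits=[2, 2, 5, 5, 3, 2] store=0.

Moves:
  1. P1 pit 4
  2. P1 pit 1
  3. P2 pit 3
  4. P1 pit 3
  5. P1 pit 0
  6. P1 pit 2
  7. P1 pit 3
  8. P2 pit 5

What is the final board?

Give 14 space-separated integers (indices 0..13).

Move 1: P1 pit4 -> P1=[4,3,5,2,0,4](1) P2=[3,3,5,5,3,2](0)
Move 2: P1 pit1 -> P1=[4,0,6,3,0,4](5) P2=[3,0,5,5,3,2](0)
Move 3: P2 pit3 -> P1=[5,1,6,3,0,4](5) P2=[3,0,5,0,4,3](1)
Move 4: P1 pit3 -> P1=[5,1,6,0,1,5](6) P2=[3,0,5,0,4,3](1)
Move 5: P1 pit0 -> P1=[0,2,7,1,2,6](6) P2=[3,0,5,0,4,3](1)
Move 6: P1 pit2 -> P1=[0,2,0,2,3,7](7) P2=[4,1,6,0,4,3](1)
Move 7: P1 pit3 -> P1=[0,2,0,0,4,8](7) P2=[4,1,6,0,4,3](1)
Move 8: P2 pit5 -> P1=[1,3,0,0,4,8](7) P2=[4,1,6,0,4,0](2)

Answer: 1 3 0 0 4 8 7 4 1 6 0 4 0 2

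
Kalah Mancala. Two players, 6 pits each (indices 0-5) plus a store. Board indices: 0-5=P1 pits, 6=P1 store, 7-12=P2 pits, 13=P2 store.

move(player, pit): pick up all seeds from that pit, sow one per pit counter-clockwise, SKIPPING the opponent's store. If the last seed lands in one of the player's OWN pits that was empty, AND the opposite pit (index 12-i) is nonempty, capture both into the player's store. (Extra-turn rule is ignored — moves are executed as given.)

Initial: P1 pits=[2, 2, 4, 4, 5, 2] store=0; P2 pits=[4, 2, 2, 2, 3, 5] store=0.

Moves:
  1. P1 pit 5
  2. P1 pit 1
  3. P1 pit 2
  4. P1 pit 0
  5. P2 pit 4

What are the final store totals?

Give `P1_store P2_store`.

Answer: 5 1

Derivation:
Move 1: P1 pit5 -> P1=[2,2,4,4,5,0](1) P2=[5,2,2,2,3,5](0)
Move 2: P1 pit1 -> P1=[2,0,5,5,5,0](1) P2=[5,2,2,2,3,5](0)
Move 3: P1 pit2 -> P1=[2,0,0,6,6,1](2) P2=[6,2,2,2,3,5](0)
Move 4: P1 pit0 -> P1=[0,1,0,6,6,1](5) P2=[6,2,2,0,3,5](0)
Move 5: P2 pit4 -> P1=[1,1,0,6,6,1](5) P2=[6,2,2,0,0,6](1)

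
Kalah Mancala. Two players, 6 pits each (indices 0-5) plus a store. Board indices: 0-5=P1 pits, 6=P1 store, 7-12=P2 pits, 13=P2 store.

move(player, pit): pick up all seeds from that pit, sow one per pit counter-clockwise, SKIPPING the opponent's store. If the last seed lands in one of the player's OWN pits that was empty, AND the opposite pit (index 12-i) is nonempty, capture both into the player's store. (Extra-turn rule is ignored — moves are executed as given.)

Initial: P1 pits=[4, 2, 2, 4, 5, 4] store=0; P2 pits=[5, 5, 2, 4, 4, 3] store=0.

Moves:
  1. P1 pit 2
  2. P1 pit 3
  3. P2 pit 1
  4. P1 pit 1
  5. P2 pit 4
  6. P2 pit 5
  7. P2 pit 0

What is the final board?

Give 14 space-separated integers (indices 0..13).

Answer: 7 2 3 1 7 5 5 0 1 1 6 1 1 4

Derivation:
Move 1: P1 pit2 -> P1=[4,2,0,5,6,4](0) P2=[5,5,2,4,4,3](0)
Move 2: P1 pit3 -> P1=[4,2,0,0,7,5](1) P2=[6,6,2,4,4,3](0)
Move 3: P2 pit1 -> P1=[5,2,0,0,7,5](1) P2=[6,0,3,5,5,4](1)
Move 4: P1 pit1 -> P1=[5,0,1,0,7,5](5) P2=[6,0,0,5,5,4](1)
Move 5: P2 pit4 -> P1=[6,1,2,0,7,5](5) P2=[6,0,0,5,0,5](2)
Move 6: P2 pit5 -> P1=[7,2,3,1,7,5](5) P2=[6,0,0,5,0,0](3)
Move 7: P2 pit0 -> P1=[7,2,3,1,7,5](5) P2=[0,1,1,6,1,1](4)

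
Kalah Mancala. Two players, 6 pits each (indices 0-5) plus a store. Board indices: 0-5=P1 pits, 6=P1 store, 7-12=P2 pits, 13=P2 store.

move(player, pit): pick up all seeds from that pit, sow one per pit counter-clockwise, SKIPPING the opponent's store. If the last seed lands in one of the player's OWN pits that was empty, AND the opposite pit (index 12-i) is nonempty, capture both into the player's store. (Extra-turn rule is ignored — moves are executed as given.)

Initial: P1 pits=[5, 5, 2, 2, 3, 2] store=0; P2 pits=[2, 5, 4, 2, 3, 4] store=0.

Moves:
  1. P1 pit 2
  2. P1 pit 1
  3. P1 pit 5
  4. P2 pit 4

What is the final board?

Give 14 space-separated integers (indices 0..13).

Answer: 6 0 1 4 5 0 2 3 6 4 2 0 5 1

Derivation:
Move 1: P1 pit2 -> P1=[5,5,0,3,4,2](0) P2=[2,5,4,2,3,4](0)
Move 2: P1 pit1 -> P1=[5,0,1,4,5,3](1) P2=[2,5,4,2,3,4](0)
Move 3: P1 pit5 -> P1=[5,0,1,4,5,0](2) P2=[3,6,4,2,3,4](0)
Move 4: P2 pit4 -> P1=[6,0,1,4,5,0](2) P2=[3,6,4,2,0,5](1)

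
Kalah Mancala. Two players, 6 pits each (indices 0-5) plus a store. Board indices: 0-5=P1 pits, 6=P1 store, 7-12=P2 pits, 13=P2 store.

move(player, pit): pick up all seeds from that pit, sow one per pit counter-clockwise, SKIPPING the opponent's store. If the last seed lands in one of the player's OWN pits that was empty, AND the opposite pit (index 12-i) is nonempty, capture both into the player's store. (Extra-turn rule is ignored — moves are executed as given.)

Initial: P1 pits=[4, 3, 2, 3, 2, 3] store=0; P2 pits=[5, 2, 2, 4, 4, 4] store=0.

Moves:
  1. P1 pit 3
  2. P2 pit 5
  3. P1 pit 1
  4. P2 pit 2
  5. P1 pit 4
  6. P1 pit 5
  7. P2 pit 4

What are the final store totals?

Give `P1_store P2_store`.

Move 1: P1 pit3 -> P1=[4,3,2,0,3,4](1) P2=[5,2,2,4,4,4](0)
Move 2: P2 pit5 -> P1=[5,4,3,0,3,4](1) P2=[5,2,2,4,4,0](1)
Move 3: P1 pit1 -> P1=[5,0,4,1,4,5](1) P2=[5,2,2,4,4,0](1)
Move 4: P2 pit2 -> P1=[5,0,4,1,4,5](1) P2=[5,2,0,5,5,0](1)
Move 5: P1 pit4 -> P1=[5,0,4,1,0,6](2) P2=[6,3,0,5,5,0](1)
Move 6: P1 pit5 -> P1=[5,0,4,1,0,0](3) P2=[7,4,1,6,6,0](1)
Move 7: P2 pit4 -> P1=[6,1,5,2,0,0](3) P2=[7,4,1,6,0,1](2)

Answer: 3 2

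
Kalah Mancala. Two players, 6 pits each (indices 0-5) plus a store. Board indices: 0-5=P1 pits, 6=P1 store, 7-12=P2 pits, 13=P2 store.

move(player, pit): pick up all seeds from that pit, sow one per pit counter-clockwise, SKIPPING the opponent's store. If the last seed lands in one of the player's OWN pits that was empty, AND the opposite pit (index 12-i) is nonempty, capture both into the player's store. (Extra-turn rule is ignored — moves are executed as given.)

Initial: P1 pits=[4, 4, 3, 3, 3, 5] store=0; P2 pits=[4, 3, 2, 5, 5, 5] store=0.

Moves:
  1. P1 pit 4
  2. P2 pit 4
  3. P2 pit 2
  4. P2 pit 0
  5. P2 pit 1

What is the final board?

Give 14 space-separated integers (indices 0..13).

Move 1: P1 pit4 -> P1=[4,4,3,3,0,6](1) P2=[5,3,2,5,5,5](0)
Move 2: P2 pit4 -> P1=[5,5,4,3,0,6](1) P2=[5,3,2,5,0,6](1)
Move 3: P2 pit2 -> P1=[5,0,4,3,0,6](1) P2=[5,3,0,6,0,6](7)
Move 4: P2 pit0 -> P1=[5,0,4,3,0,6](1) P2=[0,4,1,7,1,7](7)
Move 5: P2 pit1 -> P1=[5,0,4,3,0,6](1) P2=[0,0,2,8,2,8](7)

Answer: 5 0 4 3 0 6 1 0 0 2 8 2 8 7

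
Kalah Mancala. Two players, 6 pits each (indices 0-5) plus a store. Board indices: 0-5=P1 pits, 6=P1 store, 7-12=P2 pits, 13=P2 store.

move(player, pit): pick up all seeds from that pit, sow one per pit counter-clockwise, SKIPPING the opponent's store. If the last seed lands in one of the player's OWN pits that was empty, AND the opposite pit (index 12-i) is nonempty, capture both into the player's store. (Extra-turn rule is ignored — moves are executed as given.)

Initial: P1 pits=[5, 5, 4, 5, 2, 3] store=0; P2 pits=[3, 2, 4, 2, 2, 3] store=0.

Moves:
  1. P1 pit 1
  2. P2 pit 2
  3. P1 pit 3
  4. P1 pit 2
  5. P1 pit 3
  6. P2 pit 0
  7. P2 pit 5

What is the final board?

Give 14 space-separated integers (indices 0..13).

Answer: 6 1 1 1 6 6 3 0 4 2 4 4 0 2

Derivation:
Move 1: P1 pit1 -> P1=[5,0,5,6,3,4](1) P2=[3,2,4,2,2,3](0)
Move 2: P2 pit2 -> P1=[5,0,5,6,3,4](1) P2=[3,2,0,3,3,4](1)
Move 3: P1 pit3 -> P1=[5,0,5,0,4,5](2) P2=[4,3,1,3,3,4](1)
Move 4: P1 pit2 -> P1=[5,0,0,1,5,6](3) P2=[5,3,1,3,3,4](1)
Move 5: P1 pit3 -> P1=[5,0,0,0,6,6](3) P2=[5,3,1,3,3,4](1)
Move 6: P2 pit0 -> P1=[5,0,0,0,6,6](3) P2=[0,4,2,4,4,5](1)
Move 7: P2 pit5 -> P1=[6,1,1,1,6,6](3) P2=[0,4,2,4,4,0](2)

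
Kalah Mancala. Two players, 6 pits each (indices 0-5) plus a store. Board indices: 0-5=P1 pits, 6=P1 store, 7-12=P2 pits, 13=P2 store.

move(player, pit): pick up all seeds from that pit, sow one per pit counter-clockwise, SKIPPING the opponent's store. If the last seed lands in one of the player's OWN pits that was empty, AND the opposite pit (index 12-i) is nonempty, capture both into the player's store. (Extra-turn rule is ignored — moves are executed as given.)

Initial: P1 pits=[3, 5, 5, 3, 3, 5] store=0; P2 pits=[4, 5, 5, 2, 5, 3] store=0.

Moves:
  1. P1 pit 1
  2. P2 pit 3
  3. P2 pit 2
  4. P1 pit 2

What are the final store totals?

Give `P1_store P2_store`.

Move 1: P1 pit1 -> P1=[3,0,6,4,4,6](1) P2=[4,5,5,2,5,3](0)
Move 2: P2 pit3 -> P1=[3,0,6,4,4,6](1) P2=[4,5,5,0,6,4](0)
Move 3: P2 pit2 -> P1=[4,0,6,4,4,6](1) P2=[4,5,0,1,7,5](1)
Move 4: P1 pit2 -> P1=[4,0,0,5,5,7](2) P2=[5,6,0,1,7,5](1)

Answer: 2 1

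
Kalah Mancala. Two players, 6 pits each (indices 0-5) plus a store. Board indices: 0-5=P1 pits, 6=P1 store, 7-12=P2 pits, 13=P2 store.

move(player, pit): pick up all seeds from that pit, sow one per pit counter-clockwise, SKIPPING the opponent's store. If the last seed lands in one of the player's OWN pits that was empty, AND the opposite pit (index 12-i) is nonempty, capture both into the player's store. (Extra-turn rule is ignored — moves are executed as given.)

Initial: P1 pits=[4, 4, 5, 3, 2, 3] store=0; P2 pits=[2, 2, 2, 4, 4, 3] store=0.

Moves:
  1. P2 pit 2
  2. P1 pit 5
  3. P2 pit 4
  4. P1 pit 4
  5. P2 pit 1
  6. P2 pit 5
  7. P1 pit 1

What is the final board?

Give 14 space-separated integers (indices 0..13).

Answer: 6 0 8 3 0 1 2 3 0 1 6 0 0 8

Derivation:
Move 1: P2 pit2 -> P1=[4,4,5,3,2,3](0) P2=[2,2,0,5,5,3](0)
Move 2: P1 pit5 -> P1=[4,4,5,3,2,0](1) P2=[3,3,0,5,5,3](0)
Move 3: P2 pit4 -> P1=[5,5,6,3,2,0](1) P2=[3,3,0,5,0,4](1)
Move 4: P1 pit4 -> P1=[5,5,6,3,0,1](2) P2=[3,3,0,5,0,4](1)
Move 5: P2 pit1 -> P1=[5,0,6,3,0,1](2) P2=[3,0,1,6,0,4](7)
Move 6: P2 pit5 -> P1=[6,1,7,3,0,1](2) P2=[3,0,1,6,0,0](8)
Move 7: P1 pit1 -> P1=[6,0,8,3,0,1](2) P2=[3,0,1,6,0,0](8)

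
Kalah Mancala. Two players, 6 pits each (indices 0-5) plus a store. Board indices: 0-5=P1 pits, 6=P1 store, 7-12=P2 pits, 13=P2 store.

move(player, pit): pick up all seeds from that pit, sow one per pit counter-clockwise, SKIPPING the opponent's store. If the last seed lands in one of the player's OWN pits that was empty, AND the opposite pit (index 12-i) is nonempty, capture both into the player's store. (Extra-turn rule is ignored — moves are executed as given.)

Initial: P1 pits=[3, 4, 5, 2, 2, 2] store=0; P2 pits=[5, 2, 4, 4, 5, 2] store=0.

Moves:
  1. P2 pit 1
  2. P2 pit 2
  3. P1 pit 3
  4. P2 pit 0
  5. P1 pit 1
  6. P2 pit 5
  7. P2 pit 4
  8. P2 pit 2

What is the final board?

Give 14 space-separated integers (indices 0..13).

Answer: 6 2 8 2 5 4 0 0 1 0 8 0 1 3

Derivation:
Move 1: P2 pit1 -> P1=[3,4,5,2,2,2](0) P2=[5,0,5,5,5,2](0)
Move 2: P2 pit2 -> P1=[4,4,5,2,2,2](0) P2=[5,0,0,6,6,3](1)
Move 3: P1 pit3 -> P1=[4,4,5,0,3,3](0) P2=[5,0,0,6,6,3](1)
Move 4: P2 pit0 -> P1=[4,4,5,0,3,3](0) P2=[0,1,1,7,7,4](1)
Move 5: P1 pit1 -> P1=[4,0,6,1,4,4](0) P2=[0,1,1,7,7,4](1)
Move 6: P2 pit5 -> P1=[5,1,7,1,4,4](0) P2=[0,1,1,7,7,0](2)
Move 7: P2 pit4 -> P1=[6,2,8,2,5,4](0) P2=[0,1,1,7,0,1](3)
Move 8: P2 pit2 -> P1=[6,2,8,2,5,4](0) P2=[0,1,0,8,0,1](3)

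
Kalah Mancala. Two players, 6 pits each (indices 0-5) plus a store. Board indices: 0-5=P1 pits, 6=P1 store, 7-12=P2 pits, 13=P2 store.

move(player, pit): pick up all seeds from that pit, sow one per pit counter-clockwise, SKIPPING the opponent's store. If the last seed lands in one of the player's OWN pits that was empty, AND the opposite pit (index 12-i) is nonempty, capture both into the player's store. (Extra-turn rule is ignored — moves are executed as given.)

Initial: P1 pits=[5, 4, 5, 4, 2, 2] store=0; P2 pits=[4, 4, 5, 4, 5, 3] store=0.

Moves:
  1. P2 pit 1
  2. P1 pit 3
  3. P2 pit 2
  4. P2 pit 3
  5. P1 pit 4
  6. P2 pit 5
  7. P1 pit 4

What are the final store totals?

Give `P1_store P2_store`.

Move 1: P2 pit1 -> P1=[5,4,5,4,2,2](0) P2=[4,0,6,5,6,4](0)
Move 2: P1 pit3 -> P1=[5,4,5,0,3,3](1) P2=[5,0,6,5,6,4](0)
Move 3: P2 pit2 -> P1=[6,5,5,0,3,3](1) P2=[5,0,0,6,7,5](1)
Move 4: P2 pit3 -> P1=[7,6,6,0,3,3](1) P2=[5,0,0,0,8,6](2)
Move 5: P1 pit4 -> P1=[7,6,6,0,0,4](2) P2=[6,0,0,0,8,6](2)
Move 6: P2 pit5 -> P1=[8,7,7,1,1,4](2) P2=[6,0,0,0,8,0](3)
Move 7: P1 pit4 -> P1=[8,7,7,1,0,5](2) P2=[6,0,0,0,8,0](3)

Answer: 2 3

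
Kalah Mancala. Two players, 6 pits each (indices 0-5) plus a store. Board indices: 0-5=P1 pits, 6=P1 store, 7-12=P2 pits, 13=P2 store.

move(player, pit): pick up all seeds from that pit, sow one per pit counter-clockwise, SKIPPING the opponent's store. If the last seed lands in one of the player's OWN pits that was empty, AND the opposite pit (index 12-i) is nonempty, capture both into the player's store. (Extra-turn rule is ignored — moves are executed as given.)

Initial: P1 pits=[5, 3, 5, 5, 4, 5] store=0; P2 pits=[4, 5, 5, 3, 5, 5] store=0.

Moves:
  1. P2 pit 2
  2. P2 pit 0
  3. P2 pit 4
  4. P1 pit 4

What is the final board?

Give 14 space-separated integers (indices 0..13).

Move 1: P2 pit2 -> P1=[6,3,5,5,4,5](0) P2=[4,5,0,4,6,6](1)
Move 2: P2 pit0 -> P1=[6,3,5,5,4,5](0) P2=[0,6,1,5,7,6](1)
Move 3: P2 pit4 -> P1=[7,4,6,6,5,5](0) P2=[0,6,1,5,0,7](2)
Move 4: P1 pit4 -> P1=[7,4,6,6,0,6](1) P2=[1,7,2,5,0,7](2)

Answer: 7 4 6 6 0 6 1 1 7 2 5 0 7 2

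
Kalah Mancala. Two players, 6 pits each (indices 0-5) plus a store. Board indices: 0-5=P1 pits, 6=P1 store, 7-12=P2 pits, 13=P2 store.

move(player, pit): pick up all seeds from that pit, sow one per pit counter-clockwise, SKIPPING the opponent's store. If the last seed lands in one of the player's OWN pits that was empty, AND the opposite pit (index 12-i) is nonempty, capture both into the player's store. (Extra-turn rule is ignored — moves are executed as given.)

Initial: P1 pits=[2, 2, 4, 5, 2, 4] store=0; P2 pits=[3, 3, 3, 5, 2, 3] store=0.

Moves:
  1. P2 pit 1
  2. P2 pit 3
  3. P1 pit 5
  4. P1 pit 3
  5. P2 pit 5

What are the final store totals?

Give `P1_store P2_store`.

Move 1: P2 pit1 -> P1=[2,2,4,5,2,4](0) P2=[3,0,4,6,3,3](0)
Move 2: P2 pit3 -> P1=[3,3,5,5,2,4](0) P2=[3,0,4,0,4,4](1)
Move 3: P1 pit5 -> P1=[3,3,5,5,2,0](1) P2=[4,1,5,0,4,4](1)
Move 4: P1 pit3 -> P1=[3,3,5,0,3,1](2) P2=[5,2,5,0,4,4](1)
Move 5: P2 pit5 -> P1=[4,4,6,0,3,1](2) P2=[5,2,5,0,4,0](2)

Answer: 2 2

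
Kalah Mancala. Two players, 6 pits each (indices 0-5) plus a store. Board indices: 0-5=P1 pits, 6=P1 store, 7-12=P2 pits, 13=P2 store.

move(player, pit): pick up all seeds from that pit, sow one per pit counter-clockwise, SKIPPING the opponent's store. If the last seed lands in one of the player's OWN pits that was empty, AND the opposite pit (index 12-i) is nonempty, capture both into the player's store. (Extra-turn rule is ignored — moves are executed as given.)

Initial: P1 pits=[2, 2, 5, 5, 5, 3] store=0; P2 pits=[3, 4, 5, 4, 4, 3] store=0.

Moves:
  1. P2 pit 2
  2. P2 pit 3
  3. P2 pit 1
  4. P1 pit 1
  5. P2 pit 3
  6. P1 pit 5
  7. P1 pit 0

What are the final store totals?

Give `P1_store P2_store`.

Move 1: P2 pit2 -> P1=[3,2,5,5,5,3](0) P2=[3,4,0,5,5,4](1)
Move 2: P2 pit3 -> P1=[4,3,5,5,5,3](0) P2=[3,4,0,0,6,5](2)
Move 3: P2 pit1 -> P1=[4,3,5,5,5,3](0) P2=[3,0,1,1,7,6](2)
Move 4: P1 pit1 -> P1=[4,0,6,6,6,3](0) P2=[3,0,1,1,7,6](2)
Move 5: P2 pit3 -> P1=[4,0,6,6,6,3](0) P2=[3,0,1,0,8,6](2)
Move 6: P1 pit5 -> P1=[4,0,6,6,6,0](1) P2=[4,1,1,0,8,6](2)
Move 7: P1 pit0 -> P1=[0,1,7,7,7,0](1) P2=[4,1,1,0,8,6](2)

Answer: 1 2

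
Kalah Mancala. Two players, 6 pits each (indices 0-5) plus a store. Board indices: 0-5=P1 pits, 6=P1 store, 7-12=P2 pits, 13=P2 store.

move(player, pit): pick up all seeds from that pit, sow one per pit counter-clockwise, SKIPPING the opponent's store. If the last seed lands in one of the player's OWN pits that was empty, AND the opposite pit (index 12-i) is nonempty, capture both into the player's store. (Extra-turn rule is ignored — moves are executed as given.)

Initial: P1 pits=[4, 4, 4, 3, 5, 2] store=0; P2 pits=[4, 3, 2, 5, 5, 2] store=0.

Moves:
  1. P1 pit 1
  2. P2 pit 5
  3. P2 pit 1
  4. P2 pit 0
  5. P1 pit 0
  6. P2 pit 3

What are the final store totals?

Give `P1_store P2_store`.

Answer: 0 2

Derivation:
Move 1: P1 pit1 -> P1=[4,0,5,4,6,3](0) P2=[4,3,2,5,5,2](0)
Move 2: P2 pit5 -> P1=[5,0,5,4,6,3](0) P2=[4,3,2,5,5,0](1)
Move 3: P2 pit1 -> P1=[5,0,5,4,6,3](0) P2=[4,0,3,6,6,0](1)
Move 4: P2 pit0 -> P1=[5,0,5,4,6,3](0) P2=[0,1,4,7,7,0](1)
Move 5: P1 pit0 -> P1=[0,1,6,5,7,4](0) P2=[0,1,4,7,7,0](1)
Move 6: P2 pit3 -> P1=[1,2,7,6,7,4](0) P2=[0,1,4,0,8,1](2)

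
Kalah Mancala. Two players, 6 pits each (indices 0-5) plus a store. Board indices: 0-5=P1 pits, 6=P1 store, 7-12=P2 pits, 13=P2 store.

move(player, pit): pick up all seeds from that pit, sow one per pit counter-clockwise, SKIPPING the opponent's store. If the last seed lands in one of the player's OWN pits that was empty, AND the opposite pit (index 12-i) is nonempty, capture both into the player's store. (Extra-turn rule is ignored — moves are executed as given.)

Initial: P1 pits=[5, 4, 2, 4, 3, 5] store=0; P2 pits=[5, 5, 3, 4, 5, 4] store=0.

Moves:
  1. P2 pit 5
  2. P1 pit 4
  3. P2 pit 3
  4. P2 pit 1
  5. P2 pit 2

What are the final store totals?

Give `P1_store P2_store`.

Move 1: P2 pit5 -> P1=[6,5,3,4,3,5](0) P2=[5,5,3,4,5,0](1)
Move 2: P1 pit4 -> P1=[6,5,3,4,0,6](1) P2=[6,5,3,4,5,0](1)
Move 3: P2 pit3 -> P1=[7,5,3,4,0,6](1) P2=[6,5,3,0,6,1](2)
Move 4: P2 pit1 -> P1=[7,5,3,4,0,6](1) P2=[6,0,4,1,7,2](3)
Move 5: P2 pit2 -> P1=[7,5,3,4,0,6](1) P2=[6,0,0,2,8,3](4)

Answer: 1 4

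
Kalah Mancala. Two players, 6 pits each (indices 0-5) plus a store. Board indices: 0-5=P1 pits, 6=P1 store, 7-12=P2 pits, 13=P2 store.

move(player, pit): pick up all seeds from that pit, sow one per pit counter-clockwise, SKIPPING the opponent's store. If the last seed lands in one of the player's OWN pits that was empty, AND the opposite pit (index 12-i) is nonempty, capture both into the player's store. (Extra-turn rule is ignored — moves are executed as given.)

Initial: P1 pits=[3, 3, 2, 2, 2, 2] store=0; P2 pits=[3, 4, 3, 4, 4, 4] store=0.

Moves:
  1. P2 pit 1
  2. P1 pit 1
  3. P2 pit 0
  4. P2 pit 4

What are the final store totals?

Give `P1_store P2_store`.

Answer: 0 1

Derivation:
Move 1: P2 pit1 -> P1=[3,3,2,2,2,2](0) P2=[3,0,4,5,5,5](0)
Move 2: P1 pit1 -> P1=[3,0,3,3,3,2](0) P2=[3,0,4,5,5,5](0)
Move 3: P2 pit0 -> P1=[3,0,3,3,3,2](0) P2=[0,1,5,6,5,5](0)
Move 4: P2 pit4 -> P1=[4,1,4,3,3,2](0) P2=[0,1,5,6,0,6](1)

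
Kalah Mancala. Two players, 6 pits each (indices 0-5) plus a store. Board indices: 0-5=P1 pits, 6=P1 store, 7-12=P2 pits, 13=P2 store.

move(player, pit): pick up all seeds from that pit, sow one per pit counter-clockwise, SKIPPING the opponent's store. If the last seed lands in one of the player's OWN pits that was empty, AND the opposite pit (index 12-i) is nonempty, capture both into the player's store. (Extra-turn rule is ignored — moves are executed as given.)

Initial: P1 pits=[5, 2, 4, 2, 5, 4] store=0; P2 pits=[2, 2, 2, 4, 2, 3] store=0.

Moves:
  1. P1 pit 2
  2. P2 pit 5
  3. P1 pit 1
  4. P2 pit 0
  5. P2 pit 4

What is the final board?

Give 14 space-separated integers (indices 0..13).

Move 1: P1 pit2 -> P1=[5,2,0,3,6,5](1) P2=[2,2,2,4,2,3](0)
Move 2: P2 pit5 -> P1=[6,3,0,3,6,5](1) P2=[2,2,2,4,2,0](1)
Move 3: P1 pit1 -> P1=[6,0,1,4,7,5](1) P2=[2,2,2,4,2,0](1)
Move 4: P2 pit0 -> P1=[6,0,1,4,7,5](1) P2=[0,3,3,4,2,0](1)
Move 5: P2 pit4 -> P1=[6,0,1,4,7,5](1) P2=[0,3,3,4,0,1](2)

Answer: 6 0 1 4 7 5 1 0 3 3 4 0 1 2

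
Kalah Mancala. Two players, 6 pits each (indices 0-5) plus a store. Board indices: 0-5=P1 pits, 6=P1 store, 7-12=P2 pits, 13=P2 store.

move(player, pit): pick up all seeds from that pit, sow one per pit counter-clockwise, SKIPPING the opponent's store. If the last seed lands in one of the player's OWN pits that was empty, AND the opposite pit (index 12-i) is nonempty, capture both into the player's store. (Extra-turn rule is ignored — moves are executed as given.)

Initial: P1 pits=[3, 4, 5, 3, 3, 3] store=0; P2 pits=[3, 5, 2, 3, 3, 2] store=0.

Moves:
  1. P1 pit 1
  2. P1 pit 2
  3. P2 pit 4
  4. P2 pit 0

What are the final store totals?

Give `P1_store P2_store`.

Move 1: P1 pit1 -> P1=[3,0,6,4,4,4](0) P2=[3,5,2,3,3,2](0)
Move 2: P1 pit2 -> P1=[3,0,0,5,5,5](1) P2=[4,6,2,3,3,2](0)
Move 3: P2 pit4 -> P1=[4,0,0,5,5,5](1) P2=[4,6,2,3,0,3](1)
Move 4: P2 pit0 -> P1=[4,0,0,5,5,5](1) P2=[0,7,3,4,1,3](1)

Answer: 1 1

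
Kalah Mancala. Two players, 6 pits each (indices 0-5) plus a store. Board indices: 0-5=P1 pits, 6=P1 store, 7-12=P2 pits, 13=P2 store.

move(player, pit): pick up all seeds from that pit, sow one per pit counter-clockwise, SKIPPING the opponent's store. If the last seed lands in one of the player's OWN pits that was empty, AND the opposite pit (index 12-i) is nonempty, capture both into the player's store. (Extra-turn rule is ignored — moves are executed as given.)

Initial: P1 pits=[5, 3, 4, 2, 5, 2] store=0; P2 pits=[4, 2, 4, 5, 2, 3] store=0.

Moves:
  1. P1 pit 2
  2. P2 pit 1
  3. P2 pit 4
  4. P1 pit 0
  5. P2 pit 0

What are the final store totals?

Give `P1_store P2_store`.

Move 1: P1 pit2 -> P1=[5,3,0,3,6,3](1) P2=[4,2,4,5,2,3](0)
Move 2: P2 pit1 -> P1=[5,3,0,3,6,3](1) P2=[4,0,5,6,2,3](0)
Move 3: P2 pit4 -> P1=[5,3,0,3,6,3](1) P2=[4,0,5,6,0,4](1)
Move 4: P1 pit0 -> P1=[0,4,1,4,7,4](1) P2=[4,0,5,6,0,4](1)
Move 5: P2 pit0 -> P1=[0,0,1,4,7,4](1) P2=[0,1,6,7,0,4](6)

Answer: 1 6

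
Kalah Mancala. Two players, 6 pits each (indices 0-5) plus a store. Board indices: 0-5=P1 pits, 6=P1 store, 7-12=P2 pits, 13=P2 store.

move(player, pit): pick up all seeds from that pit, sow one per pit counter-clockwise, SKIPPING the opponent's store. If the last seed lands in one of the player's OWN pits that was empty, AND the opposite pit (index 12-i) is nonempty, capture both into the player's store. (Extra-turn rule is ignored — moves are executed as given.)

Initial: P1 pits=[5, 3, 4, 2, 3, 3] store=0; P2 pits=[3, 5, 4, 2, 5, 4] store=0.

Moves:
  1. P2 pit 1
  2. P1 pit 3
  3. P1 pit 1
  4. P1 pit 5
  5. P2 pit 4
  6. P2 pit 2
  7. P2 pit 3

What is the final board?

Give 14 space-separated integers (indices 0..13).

Move 1: P2 pit1 -> P1=[5,3,4,2,3,3](0) P2=[3,0,5,3,6,5](1)
Move 2: P1 pit3 -> P1=[5,3,4,0,4,4](0) P2=[3,0,5,3,6,5](1)
Move 3: P1 pit1 -> P1=[5,0,5,1,5,4](0) P2=[3,0,5,3,6,5](1)
Move 4: P1 pit5 -> P1=[5,0,5,1,5,0](1) P2=[4,1,6,3,6,5](1)
Move 5: P2 pit4 -> P1=[6,1,6,2,5,0](1) P2=[4,1,6,3,0,6](2)
Move 6: P2 pit2 -> P1=[7,2,6,2,5,0](1) P2=[4,1,0,4,1,7](3)
Move 7: P2 pit3 -> P1=[8,2,6,2,5,0](1) P2=[4,1,0,0,2,8](4)

Answer: 8 2 6 2 5 0 1 4 1 0 0 2 8 4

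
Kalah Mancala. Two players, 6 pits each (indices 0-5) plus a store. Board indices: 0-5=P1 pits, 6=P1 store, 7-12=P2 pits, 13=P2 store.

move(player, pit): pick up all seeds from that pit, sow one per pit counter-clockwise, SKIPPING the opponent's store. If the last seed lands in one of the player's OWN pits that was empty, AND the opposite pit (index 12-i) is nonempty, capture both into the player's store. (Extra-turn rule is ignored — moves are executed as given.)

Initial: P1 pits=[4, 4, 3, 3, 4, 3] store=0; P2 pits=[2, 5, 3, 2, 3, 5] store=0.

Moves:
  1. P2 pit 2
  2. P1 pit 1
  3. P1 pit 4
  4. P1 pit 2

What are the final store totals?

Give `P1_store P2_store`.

Move 1: P2 pit2 -> P1=[4,4,3,3,4,3](0) P2=[2,5,0,3,4,6](0)
Move 2: P1 pit1 -> P1=[4,0,4,4,5,4](0) P2=[2,5,0,3,4,6](0)
Move 3: P1 pit4 -> P1=[4,0,4,4,0,5](1) P2=[3,6,1,3,4,6](0)
Move 4: P1 pit2 -> P1=[4,0,0,5,1,6](2) P2=[3,6,1,3,4,6](0)

Answer: 2 0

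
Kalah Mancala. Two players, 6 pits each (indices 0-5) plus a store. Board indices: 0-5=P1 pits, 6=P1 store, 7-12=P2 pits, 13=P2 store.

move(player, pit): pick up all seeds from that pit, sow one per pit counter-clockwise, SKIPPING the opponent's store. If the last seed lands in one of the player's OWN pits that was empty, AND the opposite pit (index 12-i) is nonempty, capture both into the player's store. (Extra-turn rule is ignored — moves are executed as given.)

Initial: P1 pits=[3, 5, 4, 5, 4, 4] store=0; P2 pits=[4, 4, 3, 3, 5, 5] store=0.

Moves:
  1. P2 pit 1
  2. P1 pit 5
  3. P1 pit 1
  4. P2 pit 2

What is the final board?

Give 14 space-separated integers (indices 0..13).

Answer: 4 0 5 6 5 1 2 5 1 0 5 7 7 1

Derivation:
Move 1: P2 pit1 -> P1=[3,5,4,5,4,4](0) P2=[4,0,4,4,6,6](0)
Move 2: P1 pit5 -> P1=[3,5,4,5,4,0](1) P2=[5,1,5,4,6,6](0)
Move 3: P1 pit1 -> P1=[3,0,5,6,5,1](2) P2=[5,1,5,4,6,6](0)
Move 4: P2 pit2 -> P1=[4,0,5,6,5,1](2) P2=[5,1,0,5,7,7](1)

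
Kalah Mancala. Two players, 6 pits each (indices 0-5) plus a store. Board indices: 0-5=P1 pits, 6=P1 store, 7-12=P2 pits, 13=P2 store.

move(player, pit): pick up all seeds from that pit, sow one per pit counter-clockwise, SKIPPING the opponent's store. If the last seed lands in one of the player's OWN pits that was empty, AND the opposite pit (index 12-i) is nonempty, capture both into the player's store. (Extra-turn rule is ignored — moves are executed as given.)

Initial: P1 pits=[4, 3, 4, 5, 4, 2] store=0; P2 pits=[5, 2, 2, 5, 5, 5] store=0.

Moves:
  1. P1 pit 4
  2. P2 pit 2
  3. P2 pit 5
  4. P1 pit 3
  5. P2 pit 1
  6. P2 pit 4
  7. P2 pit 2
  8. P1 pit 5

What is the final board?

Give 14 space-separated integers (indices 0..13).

Answer: 1 0 6 1 2 0 3 8 1 1 8 0 1 14

Derivation:
Move 1: P1 pit4 -> P1=[4,3,4,5,0,3](1) P2=[6,3,2,5,5,5](0)
Move 2: P2 pit2 -> P1=[4,3,4,5,0,3](1) P2=[6,3,0,6,6,5](0)
Move 3: P2 pit5 -> P1=[5,4,5,6,0,3](1) P2=[6,3,0,6,6,0](1)
Move 4: P1 pit3 -> P1=[5,4,5,0,1,4](2) P2=[7,4,1,6,6,0](1)
Move 5: P2 pit1 -> P1=[0,4,5,0,1,4](2) P2=[7,0,2,7,7,0](7)
Move 6: P2 pit4 -> P1=[1,5,6,1,2,4](2) P2=[7,0,2,7,0,1](8)
Move 7: P2 pit2 -> P1=[1,0,6,1,2,4](2) P2=[7,0,0,8,0,1](14)
Move 8: P1 pit5 -> P1=[1,0,6,1,2,0](3) P2=[8,1,1,8,0,1](14)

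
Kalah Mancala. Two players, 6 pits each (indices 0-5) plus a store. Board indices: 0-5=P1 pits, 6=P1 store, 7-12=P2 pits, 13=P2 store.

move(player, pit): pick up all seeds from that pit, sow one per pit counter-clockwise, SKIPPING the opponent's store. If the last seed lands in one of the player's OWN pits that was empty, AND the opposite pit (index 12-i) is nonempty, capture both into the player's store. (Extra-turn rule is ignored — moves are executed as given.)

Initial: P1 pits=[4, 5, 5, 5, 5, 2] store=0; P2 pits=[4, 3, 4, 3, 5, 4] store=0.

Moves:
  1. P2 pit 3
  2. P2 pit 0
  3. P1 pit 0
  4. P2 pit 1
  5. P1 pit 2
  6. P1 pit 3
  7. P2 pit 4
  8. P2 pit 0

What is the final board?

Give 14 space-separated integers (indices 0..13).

Move 1: P2 pit3 -> P1=[4,5,5,5,5,2](0) P2=[4,3,4,0,6,5](1)
Move 2: P2 pit0 -> P1=[4,5,5,5,5,2](0) P2=[0,4,5,1,7,5](1)
Move 3: P1 pit0 -> P1=[0,6,6,6,6,2](0) P2=[0,4,5,1,7,5](1)
Move 4: P2 pit1 -> P1=[0,6,6,6,6,2](0) P2=[0,0,6,2,8,6](1)
Move 5: P1 pit2 -> P1=[0,6,0,7,7,3](1) P2=[1,1,6,2,8,6](1)
Move 6: P1 pit3 -> P1=[0,6,0,0,8,4](2) P2=[2,2,7,3,8,6](1)
Move 7: P2 pit4 -> P1=[1,7,1,1,9,5](2) P2=[2,2,7,3,0,7](2)
Move 8: P2 pit0 -> P1=[1,7,1,1,9,5](2) P2=[0,3,8,3,0,7](2)

Answer: 1 7 1 1 9 5 2 0 3 8 3 0 7 2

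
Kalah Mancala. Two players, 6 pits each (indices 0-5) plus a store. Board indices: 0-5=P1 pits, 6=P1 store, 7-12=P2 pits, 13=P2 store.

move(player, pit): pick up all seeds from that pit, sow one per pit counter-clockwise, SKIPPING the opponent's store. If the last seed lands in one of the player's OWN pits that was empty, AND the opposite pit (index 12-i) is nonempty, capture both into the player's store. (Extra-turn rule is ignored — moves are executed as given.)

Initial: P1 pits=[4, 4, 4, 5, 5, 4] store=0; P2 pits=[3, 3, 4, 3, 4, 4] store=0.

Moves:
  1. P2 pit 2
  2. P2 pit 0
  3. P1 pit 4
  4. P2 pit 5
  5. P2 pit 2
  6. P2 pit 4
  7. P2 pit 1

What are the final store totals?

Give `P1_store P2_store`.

Answer: 1 4

Derivation:
Move 1: P2 pit2 -> P1=[4,4,4,5,5,4](0) P2=[3,3,0,4,5,5](1)
Move 2: P2 pit0 -> P1=[4,4,4,5,5,4](0) P2=[0,4,1,5,5,5](1)
Move 3: P1 pit4 -> P1=[4,4,4,5,0,5](1) P2=[1,5,2,5,5,5](1)
Move 4: P2 pit5 -> P1=[5,5,5,6,0,5](1) P2=[1,5,2,5,5,0](2)
Move 5: P2 pit2 -> P1=[5,5,5,6,0,5](1) P2=[1,5,0,6,6,0](2)
Move 6: P2 pit4 -> P1=[6,6,6,7,0,5](1) P2=[1,5,0,6,0,1](3)
Move 7: P2 pit1 -> P1=[6,6,6,7,0,5](1) P2=[1,0,1,7,1,2](4)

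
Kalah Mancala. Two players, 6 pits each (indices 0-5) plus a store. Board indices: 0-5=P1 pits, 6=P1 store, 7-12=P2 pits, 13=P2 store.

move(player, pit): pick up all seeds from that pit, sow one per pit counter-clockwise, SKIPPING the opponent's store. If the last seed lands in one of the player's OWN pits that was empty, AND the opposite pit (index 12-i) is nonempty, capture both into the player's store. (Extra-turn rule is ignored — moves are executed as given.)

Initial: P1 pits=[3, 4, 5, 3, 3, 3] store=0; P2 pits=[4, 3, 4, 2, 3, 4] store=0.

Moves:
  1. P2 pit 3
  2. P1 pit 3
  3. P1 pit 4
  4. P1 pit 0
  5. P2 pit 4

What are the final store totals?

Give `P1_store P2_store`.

Move 1: P2 pit3 -> P1=[3,4,5,3,3,3](0) P2=[4,3,4,0,4,5](0)
Move 2: P1 pit3 -> P1=[3,4,5,0,4,4](1) P2=[4,3,4,0,4,5](0)
Move 3: P1 pit4 -> P1=[3,4,5,0,0,5](2) P2=[5,4,4,0,4,5](0)
Move 4: P1 pit0 -> P1=[0,5,6,0,0,5](7) P2=[5,4,0,0,4,5](0)
Move 5: P2 pit4 -> P1=[1,6,6,0,0,5](7) P2=[5,4,0,0,0,6](1)

Answer: 7 1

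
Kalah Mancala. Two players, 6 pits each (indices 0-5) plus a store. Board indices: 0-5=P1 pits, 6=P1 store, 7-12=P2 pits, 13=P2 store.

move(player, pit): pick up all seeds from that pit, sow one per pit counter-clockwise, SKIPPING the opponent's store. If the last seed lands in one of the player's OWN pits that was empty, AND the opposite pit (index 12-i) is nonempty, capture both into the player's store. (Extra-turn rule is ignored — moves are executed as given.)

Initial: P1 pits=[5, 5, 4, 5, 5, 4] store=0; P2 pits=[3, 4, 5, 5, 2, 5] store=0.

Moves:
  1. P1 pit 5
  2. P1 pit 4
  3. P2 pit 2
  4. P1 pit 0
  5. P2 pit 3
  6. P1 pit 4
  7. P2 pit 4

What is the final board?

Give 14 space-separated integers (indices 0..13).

Move 1: P1 pit5 -> P1=[5,5,4,5,5,0](1) P2=[4,5,6,5,2,5](0)
Move 2: P1 pit4 -> P1=[5,5,4,5,0,1](2) P2=[5,6,7,5,2,5](0)
Move 3: P2 pit2 -> P1=[6,6,5,5,0,1](2) P2=[5,6,0,6,3,6](1)
Move 4: P1 pit0 -> P1=[0,7,6,6,1,2](3) P2=[5,6,0,6,3,6](1)
Move 5: P2 pit3 -> P1=[1,8,7,6,1,2](3) P2=[5,6,0,0,4,7](2)
Move 6: P1 pit4 -> P1=[1,8,7,6,0,3](3) P2=[5,6,0,0,4,7](2)
Move 7: P2 pit4 -> P1=[2,9,7,6,0,3](3) P2=[5,6,0,0,0,8](3)

Answer: 2 9 7 6 0 3 3 5 6 0 0 0 8 3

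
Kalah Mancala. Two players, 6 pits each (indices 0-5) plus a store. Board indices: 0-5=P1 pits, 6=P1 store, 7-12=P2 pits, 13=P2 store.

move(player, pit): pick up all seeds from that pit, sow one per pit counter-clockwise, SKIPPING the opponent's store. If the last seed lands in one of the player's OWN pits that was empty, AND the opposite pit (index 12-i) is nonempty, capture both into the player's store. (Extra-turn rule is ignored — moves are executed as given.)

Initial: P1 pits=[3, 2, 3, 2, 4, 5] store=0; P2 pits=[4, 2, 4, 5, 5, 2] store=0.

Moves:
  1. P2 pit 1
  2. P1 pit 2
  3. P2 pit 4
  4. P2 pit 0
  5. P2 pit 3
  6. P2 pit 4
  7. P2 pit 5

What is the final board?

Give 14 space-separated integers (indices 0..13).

Move 1: P2 pit1 -> P1=[3,2,3,2,4,5](0) P2=[4,0,5,6,5,2](0)
Move 2: P1 pit2 -> P1=[3,2,0,3,5,6](0) P2=[4,0,5,6,5,2](0)
Move 3: P2 pit4 -> P1=[4,3,1,3,5,6](0) P2=[4,0,5,6,0,3](1)
Move 4: P2 pit0 -> P1=[4,0,1,3,5,6](0) P2=[0,1,6,7,0,3](5)
Move 5: P2 pit3 -> P1=[5,1,2,4,5,6](0) P2=[0,1,6,0,1,4](6)
Move 6: P2 pit4 -> P1=[5,1,2,4,5,6](0) P2=[0,1,6,0,0,5](6)
Move 7: P2 pit5 -> P1=[6,2,3,5,5,6](0) P2=[0,1,6,0,0,0](7)

Answer: 6 2 3 5 5 6 0 0 1 6 0 0 0 7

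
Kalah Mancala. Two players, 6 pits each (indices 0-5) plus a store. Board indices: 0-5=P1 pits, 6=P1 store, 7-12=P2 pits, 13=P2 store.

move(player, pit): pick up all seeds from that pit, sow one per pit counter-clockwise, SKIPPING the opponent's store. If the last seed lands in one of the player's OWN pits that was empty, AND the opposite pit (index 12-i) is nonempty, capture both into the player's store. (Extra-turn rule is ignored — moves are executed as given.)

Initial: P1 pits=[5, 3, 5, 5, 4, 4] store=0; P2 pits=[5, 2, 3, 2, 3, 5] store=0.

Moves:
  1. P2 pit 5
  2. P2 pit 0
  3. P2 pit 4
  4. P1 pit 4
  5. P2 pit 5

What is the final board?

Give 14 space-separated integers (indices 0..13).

Move 1: P2 pit5 -> P1=[6,4,6,6,4,4](0) P2=[5,2,3,2,3,0](1)
Move 2: P2 pit0 -> P1=[0,4,6,6,4,4](0) P2=[0,3,4,3,4,0](8)
Move 3: P2 pit4 -> P1=[1,5,6,6,4,4](0) P2=[0,3,4,3,0,1](9)
Move 4: P1 pit4 -> P1=[1,5,6,6,0,5](1) P2=[1,4,4,3,0,1](9)
Move 5: P2 pit5 -> P1=[1,5,6,6,0,5](1) P2=[1,4,4,3,0,0](10)

Answer: 1 5 6 6 0 5 1 1 4 4 3 0 0 10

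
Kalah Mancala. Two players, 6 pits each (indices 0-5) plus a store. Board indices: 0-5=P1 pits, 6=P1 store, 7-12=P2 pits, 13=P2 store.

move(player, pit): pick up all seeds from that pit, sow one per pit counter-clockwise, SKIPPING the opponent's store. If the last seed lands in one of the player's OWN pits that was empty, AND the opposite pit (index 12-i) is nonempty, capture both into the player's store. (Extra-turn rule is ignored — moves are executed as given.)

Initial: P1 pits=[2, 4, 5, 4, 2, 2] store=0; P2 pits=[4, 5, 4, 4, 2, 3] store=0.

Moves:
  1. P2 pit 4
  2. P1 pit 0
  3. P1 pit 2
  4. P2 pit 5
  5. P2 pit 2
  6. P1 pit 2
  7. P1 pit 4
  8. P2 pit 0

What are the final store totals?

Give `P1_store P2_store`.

Move 1: P2 pit4 -> P1=[2,4,5,4,2,2](0) P2=[4,5,4,4,0,4](1)
Move 2: P1 pit0 -> P1=[0,5,6,4,2,2](0) P2=[4,5,4,4,0,4](1)
Move 3: P1 pit2 -> P1=[0,5,0,5,3,3](1) P2=[5,6,4,4,0,4](1)
Move 4: P2 pit5 -> P1=[1,6,1,5,3,3](1) P2=[5,6,4,4,0,0](2)
Move 5: P2 pit2 -> P1=[1,6,1,5,3,3](1) P2=[5,6,0,5,1,1](3)
Move 6: P1 pit2 -> P1=[1,6,0,6,3,3](1) P2=[5,6,0,5,1,1](3)
Move 7: P1 pit4 -> P1=[1,6,0,6,0,4](2) P2=[6,6,0,5,1,1](3)
Move 8: P2 pit0 -> P1=[1,6,0,6,0,4](2) P2=[0,7,1,6,2,2](4)

Answer: 2 4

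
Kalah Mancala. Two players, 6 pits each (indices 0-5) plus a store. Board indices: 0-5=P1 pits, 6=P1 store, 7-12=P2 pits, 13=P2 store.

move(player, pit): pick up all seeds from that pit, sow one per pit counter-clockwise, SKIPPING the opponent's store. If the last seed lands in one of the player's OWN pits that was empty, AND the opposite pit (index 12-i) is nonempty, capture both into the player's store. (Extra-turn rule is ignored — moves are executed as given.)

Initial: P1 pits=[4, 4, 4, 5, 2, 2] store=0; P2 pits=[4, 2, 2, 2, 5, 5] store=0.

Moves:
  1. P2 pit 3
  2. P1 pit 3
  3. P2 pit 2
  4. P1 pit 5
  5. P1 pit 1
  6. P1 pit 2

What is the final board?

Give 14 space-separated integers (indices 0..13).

Move 1: P2 pit3 -> P1=[4,4,4,5,2,2](0) P2=[4,2,2,0,6,6](0)
Move 2: P1 pit3 -> P1=[4,4,4,0,3,3](1) P2=[5,3,2,0,6,6](0)
Move 3: P2 pit2 -> P1=[4,4,4,0,3,3](1) P2=[5,3,0,1,7,6](0)
Move 4: P1 pit5 -> P1=[4,4,4,0,3,0](2) P2=[6,4,0,1,7,6](0)
Move 5: P1 pit1 -> P1=[4,0,5,1,4,0](9) P2=[0,4,0,1,7,6](0)
Move 6: P1 pit2 -> P1=[4,0,0,2,5,1](10) P2=[1,4,0,1,7,6](0)

Answer: 4 0 0 2 5 1 10 1 4 0 1 7 6 0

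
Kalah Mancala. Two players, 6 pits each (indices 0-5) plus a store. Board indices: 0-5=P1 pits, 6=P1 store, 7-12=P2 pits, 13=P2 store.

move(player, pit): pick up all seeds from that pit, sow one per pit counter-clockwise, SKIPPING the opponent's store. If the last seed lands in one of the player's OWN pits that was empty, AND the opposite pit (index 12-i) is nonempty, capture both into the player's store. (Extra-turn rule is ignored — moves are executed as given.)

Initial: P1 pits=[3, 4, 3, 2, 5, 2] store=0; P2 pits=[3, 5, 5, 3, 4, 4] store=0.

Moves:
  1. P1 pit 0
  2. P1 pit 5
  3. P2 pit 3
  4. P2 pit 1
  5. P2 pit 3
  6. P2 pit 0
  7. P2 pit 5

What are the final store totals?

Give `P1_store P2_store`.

Answer: 1 3

Derivation:
Move 1: P1 pit0 -> P1=[0,5,4,3,5,2](0) P2=[3,5,5,3,4,4](0)
Move 2: P1 pit5 -> P1=[0,5,4,3,5,0](1) P2=[4,5,5,3,4,4](0)
Move 3: P2 pit3 -> P1=[0,5,4,3,5,0](1) P2=[4,5,5,0,5,5](1)
Move 4: P2 pit1 -> P1=[0,5,4,3,5,0](1) P2=[4,0,6,1,6,6](2)
Move 5: P2 pit3 -> P1=[0,5,4,3,5,0](1) P2=[4,0,6,0,7,6](2)
Move 6: P2 pit0 -> P1=[0,5,4,3,5,0](1) P2=[0,1,7,1,8,6](2)
Move 7: P2 pit5 -> P1=[1,6,5,4,6,0](1) P2=[0,1,7,1,8,0](3)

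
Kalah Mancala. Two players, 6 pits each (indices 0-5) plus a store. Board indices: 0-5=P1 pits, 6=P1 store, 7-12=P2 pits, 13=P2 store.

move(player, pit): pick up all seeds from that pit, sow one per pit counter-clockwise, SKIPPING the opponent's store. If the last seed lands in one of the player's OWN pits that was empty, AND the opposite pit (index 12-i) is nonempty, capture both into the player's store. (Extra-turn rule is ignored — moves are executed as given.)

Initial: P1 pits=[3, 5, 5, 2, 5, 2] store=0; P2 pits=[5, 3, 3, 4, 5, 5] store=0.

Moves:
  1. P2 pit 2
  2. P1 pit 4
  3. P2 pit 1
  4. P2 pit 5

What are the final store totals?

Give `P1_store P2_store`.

Move 1: P2 pit2 -> P1=[3,5,5,2,5,2](0) P2=[5,3,0,5,6,6](0)
Move 2: P1 pit4 -> P1=[3,5,5,2,0,3](1) P2=[6,4,1,5,6,6](0)
Move 3: P2 pit1 -> P1=[3,5,5,2,0,3](1) P2=[6,0,2,6,7,7](0)
Move 4: P2 pit5 -> P1=[4,6,6,3,1,4](1) P2=[6,0,2,6,7,0](1)

Answer: 1 1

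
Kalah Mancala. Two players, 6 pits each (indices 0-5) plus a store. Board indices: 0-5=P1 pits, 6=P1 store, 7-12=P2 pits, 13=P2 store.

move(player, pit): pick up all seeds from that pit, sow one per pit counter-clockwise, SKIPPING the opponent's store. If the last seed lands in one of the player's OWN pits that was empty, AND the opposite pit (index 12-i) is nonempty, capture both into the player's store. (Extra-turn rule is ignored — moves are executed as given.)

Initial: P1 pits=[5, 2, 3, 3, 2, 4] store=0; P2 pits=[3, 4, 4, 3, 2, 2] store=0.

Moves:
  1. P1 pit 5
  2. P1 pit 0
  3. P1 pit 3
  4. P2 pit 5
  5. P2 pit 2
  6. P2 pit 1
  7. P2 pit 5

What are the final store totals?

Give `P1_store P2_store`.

Answer: 7 4

Derivation:
Move 1: P1 pit5 -> P1=[5,2,3,3,2,0](1) P2=[4,5,5,3,2,2](0)
Move 2: P1 pit0 -> P1=[0,3,4,4,3,0](6) P2=[0,5,5,3,2,2](0)
Move 3: P1 pit3 -> P1=[0,3,4,0,4,1](7) P2=[1,5,5,3,2,2](0)
Move 4: P2 pit5 -> P1=[1,3,4,0,4,1](7) P2=[1,5,5,3,2,0](1)
Move 5: P2 pit2 -> P1=[2,3,4,0,4,1](7) P2=[1,5,0,4,3,1](2)
Move 6: P2 pit1 -> P1=[2,3,4,0,4,1](7) P2=[1,0,1,5,4,2](3)
Move 7: P2 pit5 -> P1=[3,3,4,0,4,1](7) P2=[1,0,1,5,4,0](4)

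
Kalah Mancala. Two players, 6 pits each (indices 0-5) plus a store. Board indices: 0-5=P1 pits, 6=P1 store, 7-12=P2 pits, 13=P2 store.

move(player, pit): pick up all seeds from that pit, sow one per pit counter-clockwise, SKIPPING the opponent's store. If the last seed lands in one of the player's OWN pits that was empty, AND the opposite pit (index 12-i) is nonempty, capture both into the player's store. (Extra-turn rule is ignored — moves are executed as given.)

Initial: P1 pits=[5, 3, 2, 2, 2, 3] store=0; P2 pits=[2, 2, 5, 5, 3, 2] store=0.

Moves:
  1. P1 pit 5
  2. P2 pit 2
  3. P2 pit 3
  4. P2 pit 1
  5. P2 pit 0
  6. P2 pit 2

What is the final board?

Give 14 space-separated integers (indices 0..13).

Move 1: P1 pit5 -> P1=[5,3,2,2,2,0](1) P2=[3,3,5,5,3,2](0)
Move 2: P2 pit2 -> P1=[6,3,2,2,2,0](1) P2=[3,3,0,6,4,3](1)
Move 3: P2 pit3 -> P1=[7,4,3,2,2,0](1) P2=[3,3,0,0,5,4](2)
Move 4: P2 pit1 -> P1=[7,4,3,2,2,0](1) P2=[3,0,1,1,6,4](2)
Move 5: P2 pit0 -> P1=[7,4,3,2,2,0](1) P2=[0,1,2,2,6,4](2)
Move 6: P2 pit2 -> P1=[7,4,3,2,2,0](1) P2=[0,1,0,3,7,4](2)

Answer: 7 4 3 2 2 0 1 0 1 0 3 7 4 2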